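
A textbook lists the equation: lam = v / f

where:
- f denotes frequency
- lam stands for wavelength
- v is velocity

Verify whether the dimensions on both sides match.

Yes

f (frequency) has dimensions [T^-1].
lam (wavelength) has dimensions [L].
v (velocity) has dimensions [L T^-1].

Left side: [L]
Right side: [L]

Both sides have the same dimensions, so the equation is dimensionally consistent.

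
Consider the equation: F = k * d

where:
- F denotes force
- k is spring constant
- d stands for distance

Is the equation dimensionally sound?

Yes

F (force) has dimensions [L M T^-2].
k (spring constant) has dimensions [M T^-2].
d (distance) has dimensions [L].

Left side: [L M T^-2]
Right side: [L M T^-2]

Both sides have the same dimensions, so the equation is dimensionally consistent.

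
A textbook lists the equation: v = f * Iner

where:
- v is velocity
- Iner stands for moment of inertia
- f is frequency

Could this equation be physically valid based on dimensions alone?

No

v (velocity) has dimensions [L T^-1].
Iner (moment of inertia) has dimensions [L^2 M].
f (frequency) has dimensions [T^-1].

Left side: [L T^-1]
Right side: [L^2 M T^-1]

The two sides have different dimensions, so the equation is NOT dimensionally consistent.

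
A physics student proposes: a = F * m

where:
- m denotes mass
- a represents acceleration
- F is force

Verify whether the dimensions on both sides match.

No

m (mass) has dimensions [M].
a (acceleration) has dimensions [L T^-2].
F (force) has dimensions [L M T^-2].

Left side: [L T^-2]
Right side: [L M^2 T^-2]

The two sides have different dimensions, so the equation is NOT dimensionally consistent.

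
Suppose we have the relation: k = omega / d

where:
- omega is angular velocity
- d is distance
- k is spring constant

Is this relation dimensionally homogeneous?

No

omega (angular velocity) has dimensions [T^-1].
d (distance) has dimensions [L].
k (spring constant) has dimensions [M T^-2].

Left side: [M T^-2]
Right side: [L^-1 T^-1]

The two sides have different dimensions, so the equation is NOT dimensionally consistent.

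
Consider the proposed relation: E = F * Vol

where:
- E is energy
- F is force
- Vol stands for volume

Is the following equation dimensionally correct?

No

E (energy) has dimensions [L^2 M T^-2].
F (force) has dimensions [L M T^-2].
Vol (volume) has dimensions [L^3].

Left side: [L^2 M T^-2]
Right side: [L^4 M T^-2]

The two sides have different dimensions, so the equation is NOT dimensionally consistent.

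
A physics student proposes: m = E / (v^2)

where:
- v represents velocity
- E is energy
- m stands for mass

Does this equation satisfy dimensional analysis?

Yes

v (velocity) has dimensions [L T^-1].
E (energy) has dimensions [L^2 M T^-2].
m (mass) has dimensions [M].

Left side: [M]
Right side: [M]

Both sides have the same dimensions, so the equation is dimensionally consistent.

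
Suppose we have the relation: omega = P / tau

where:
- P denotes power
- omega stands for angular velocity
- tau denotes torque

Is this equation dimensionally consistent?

Yes

P (power) has dimensions [L^2 M T^-3].
omega (angular velocity) has dimensions [T^-1].
tau (torque) has dimensions [L^2 M T^-2].

Left side: [T^-1]
Right side: [T^-1]

Both sides have the same dimensions, so the equation is dimensionally consistent.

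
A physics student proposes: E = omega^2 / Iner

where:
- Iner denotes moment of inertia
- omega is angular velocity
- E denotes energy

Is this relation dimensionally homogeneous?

No

Iner (moment of inertia) has dimensions [L^2 M].
omega (angular velocity) has dimensions [T^-1].
E (energy) has dimensions [L^2 M T^-2].

Left side: [L^2 M T^-2]
Right side: [L^-2 M^-1 T^-2]

The two sides have different dimensions, so the equation is NOT dimensionally consistent.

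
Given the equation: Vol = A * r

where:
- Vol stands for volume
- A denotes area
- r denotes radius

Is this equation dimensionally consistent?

Yes

Vol (volume) has dimensions [L^3].
A (area) has dimensions [L^2].
r (radius) has dimensions [L].

Left side: [L^3]
Right side: [L^3]

Both sides have the same dimensions, so the equation is dimensionally consistent.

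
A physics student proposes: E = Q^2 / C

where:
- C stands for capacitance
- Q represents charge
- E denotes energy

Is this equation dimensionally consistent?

Yes

C (capacitance) has dimensions [I^2 L^-2 M^-1 T^4].
Q (charge) has dimensions [I T].
E (energy) has dimensions [L^2 M T^-2].

Left side: [L^2 M T^-2]
Right side: [L^2 M T^-2]

Both sides have the same dimensions, so the equation is dimensionally consistent.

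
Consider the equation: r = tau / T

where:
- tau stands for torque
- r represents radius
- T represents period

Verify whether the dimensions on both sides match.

No

tau (torque) has dimensions [L^2 M T^-2].
r (radius) has dimensions [L].
T (period) has dimensions [T].

Left side: [L]
Right side: [L^2 M T^-3]

The two sides have different dimensions, so the equation is NOT dimensionally consistent.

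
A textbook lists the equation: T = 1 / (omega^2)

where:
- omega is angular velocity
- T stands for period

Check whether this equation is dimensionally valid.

No

omega (angular velocity) has dimensions [T^-1].
T (period) has dimensions [T].

Left side: [T]
Right side: [T^2]

The two sides have different dimensions, so the equation is NOT dimensionally consistent.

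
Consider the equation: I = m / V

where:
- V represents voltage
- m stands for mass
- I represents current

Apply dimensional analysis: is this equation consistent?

No

V (voltage) has dimensions [I^-1 L^2 M T^-3].
m (mass) has dimensions [M].
I (current) has dimensions [I].

Left side: [I]
Right side: [I L^-2 T^3]

The two sides have different dimensions, so the equation is NOT dimensionally consistent.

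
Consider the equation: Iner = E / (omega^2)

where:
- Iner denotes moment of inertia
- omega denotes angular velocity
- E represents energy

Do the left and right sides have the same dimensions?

Yes

Iner (moment of inertia) has dimensions [L^2 M].
omega (angular velocity) has dimensions [T^-1].
E (energy) has dimensions [L^2 M T^-2].

Left side: [L^2 M]
Right side: [L^2 M]

Both sides have the same dimensions, so the equation is dimensionally consistent.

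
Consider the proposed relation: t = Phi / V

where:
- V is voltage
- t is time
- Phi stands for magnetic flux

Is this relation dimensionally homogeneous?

Yes

V (voltage) has dimensions [I^-1 L^2 M T^-3].
t (time) has dimensions [T].
Phi (magnetic flux) has dimensions [I^-1 L^2 M T^-2].

Left side: [T]
Right side: [T]

Both sides have the same dimensions, so the equation is dimensionally consistent.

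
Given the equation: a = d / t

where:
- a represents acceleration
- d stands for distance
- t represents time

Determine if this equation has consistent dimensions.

No

a (acceleration) has dimensions [L T^-2].
d (distance) has dimensions [L].
t (time) has dimensions [T].

Left side: [L T^-2]
Right side: [L T^-1]

The two sides have different dimensions, so the equation is NOT dimensionally consistent.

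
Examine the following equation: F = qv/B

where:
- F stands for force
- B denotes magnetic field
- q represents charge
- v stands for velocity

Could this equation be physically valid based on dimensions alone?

No

F (force) has dimensions [L M T^-2].
B (magnetic field) has dimensions [I^-1 M T^-2].
q (charge) has dimensions [I T].
v (velocity) has dimensions [L T^-1].

Left side: [L M T^-2]
Right side: [I^2 L M^-1 T^2]

The two sides have different dimensions, so the equation is NOT dimensionally consistent.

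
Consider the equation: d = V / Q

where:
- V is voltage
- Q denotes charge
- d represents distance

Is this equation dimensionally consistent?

No

V (voltage) has dimensions [I^-1 L^2 M T^-3].
Q (charge) has dimensions [I T].
d (distance) has dimensions [L].

Left side: [L]
Right side: [I^-2 L^2 M T^-4]

The two sides have different dimensions, so the equation is NOT dimensionally consistent.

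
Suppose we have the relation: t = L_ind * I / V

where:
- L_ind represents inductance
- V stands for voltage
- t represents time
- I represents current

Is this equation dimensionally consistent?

Yes

L_ind (inductance) has dimensions [I^-2 L^2 M T^-2].
V (voltage) has dimensions [I^-1 L^2 M T^-3].
t (time) has dimensions [T].
I (current) has dimensions [I].

Left side: [T]
Right side: [T]

Both sides have the same dimensions, so the equation is dimensionally consistent.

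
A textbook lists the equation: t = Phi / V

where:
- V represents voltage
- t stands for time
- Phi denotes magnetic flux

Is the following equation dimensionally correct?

Yes

V (voltage) has dimensions [I^-1 L^2 M T^-3].
t (time) has dimensions [T].
Phi (magnetic flux) has dimensions [I^-1 L^2 M T^-2].

Left side: [T]
Right side: [T]

Both sides have the same dimensions, so the equation is dimensionally consistent.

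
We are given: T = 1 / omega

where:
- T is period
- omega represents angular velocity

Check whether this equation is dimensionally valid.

Yes

T (period) has dimensions [T].
omega (angular velocity) has dimensions [T^-1].

Left side: [T]
Right side: [T]

Both sides have the same dimensions, so the equation is dimensionally consistent.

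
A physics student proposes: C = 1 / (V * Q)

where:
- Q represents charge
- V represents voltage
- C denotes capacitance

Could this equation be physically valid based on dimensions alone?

No

Q (charge) has dimensions [I T].
V (voltage) has dimensions [I^-1 L^2 M T^-3].
C (capacitance) has dimensions [I^2 L^-2 M^-1 T^4].

Left side: [I^2 L^-2 M^-1 T^4]
Right side: [L^-2 M^-1 T^2]

The two sides have different dimensions, so the equation is NOT dimensionally consistent.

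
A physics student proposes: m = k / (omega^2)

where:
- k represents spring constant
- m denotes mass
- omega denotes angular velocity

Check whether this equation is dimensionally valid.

Yes

k (spring constant) has dimensions [M T^-2].
m (mass) has dimensions [M].
omega (angular velocity) has dimensions [T^-1].

Left side: [M]
Right side: [M]

Both sides have the same dimensions, so the equation is dimensionally consistent.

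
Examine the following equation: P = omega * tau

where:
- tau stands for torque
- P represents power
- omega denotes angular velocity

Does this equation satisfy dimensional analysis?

Yes

tau (torque) has dimensions [L^2 M T^-2].
P (power) has dimensions [L^2 M T^-3].
omega (angular velocity) has dimensions [T^-1].

Left side: [L^2 M T^-3]
Right side: [L^2 M T^-3]

Both sides have the same dimensions, so the equation is dimensionally consistent.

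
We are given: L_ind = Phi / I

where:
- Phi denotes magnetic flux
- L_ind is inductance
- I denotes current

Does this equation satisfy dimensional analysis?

Yes

Phi (magnetic flux) has dimensions [I^-1 L^2 M T^-2].
L_ind (inductance) has dimensions [I^-2 L^2 M T^-2].
I (current) has dimensions [I].

Left side: [I^-2 L^2 M T^-2]
Right side: [I^-2 L^2 M T^-2]

Both sides have the same dimensions, so the equation is dimensionally consistent.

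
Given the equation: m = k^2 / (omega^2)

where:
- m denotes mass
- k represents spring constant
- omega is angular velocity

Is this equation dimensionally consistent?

No

m (mass) has dimensions [M].
k (spring constant) has dimensions [M T^-2].
omega (angular velocity) has dimensions [T^-1].

Left side: [M]
Right side: [M^2 T^-2]

The two sides have different dimensions, so the equation is NOT dimensionally consistent.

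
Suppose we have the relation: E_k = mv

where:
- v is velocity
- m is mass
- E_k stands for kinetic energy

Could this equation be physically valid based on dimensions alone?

No

v (velocity) has dimensions [L T^-1].
m (mass) has dimensions [M].
E_k (kinetic energy) has dimensions [L^2 M T^-2].

Left side: [L^2 M T^-2]
Right side: [L M T^-1]

The two sides have different dimensions, so the equation is NOT dimensionally consistent.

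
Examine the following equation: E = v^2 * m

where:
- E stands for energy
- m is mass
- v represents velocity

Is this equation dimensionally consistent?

Yes

E (energy) has dimensions [L^2 M T^-2].
m (mass) has dimensions [M].
v (velocity) has dimensions [L T^-1].

Left side: [L^2 M T^-2]
Right side: [L^2 M T^-2]

Both sides have the same dimensions, so the equation is dimensionally consistent.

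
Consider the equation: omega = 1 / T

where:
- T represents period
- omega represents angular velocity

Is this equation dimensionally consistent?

Yes

T (period) has dimensions [T].
omega (angular velocity) has dimensions [T^-1].

Left side: [T^-1]
Right side: [T^-1]

Both sides have the same dimensions, so the equation is dimensionally consistent.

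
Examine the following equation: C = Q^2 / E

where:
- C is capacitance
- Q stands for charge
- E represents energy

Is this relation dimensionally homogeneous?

Yes

C (capacitance) has dimensions [I^2 L^-2 M^-1 T^4].
Q (charge) has dimensions [I T].
E (energy) has dimensions [L^2 M T^-2].

Left side: [I^2 L^-2 M^-1 T^4]
Right side: [I^2 L^-2 M^-1 T^4]

Both sides have the same dimensions, so the equation is dimensionally consistent.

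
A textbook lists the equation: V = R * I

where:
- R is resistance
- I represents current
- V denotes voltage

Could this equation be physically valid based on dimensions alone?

Yes

R (resistance) has dimensions [I^-2 L^2 M T^-3].
I (current) has dimensions [I].
V (voltage) has dimensions [I^-1 L^2 M T^-3].

Left side: [I^-1 L^2 M T^-3]
Right side: [I^-1 L^2 M T^-3]

Both sides have the same dimensions, so the equation is dimensionally consistent.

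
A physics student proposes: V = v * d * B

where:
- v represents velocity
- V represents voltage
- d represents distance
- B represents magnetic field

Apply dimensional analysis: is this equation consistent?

Yes

v (velocity) has dimensions [L T^-1].
V (voltage) has dimensions [I^-1 L^2 M T^-3].
d (distance) has dimensions [L].
B (magnetic field) has dimensions [I^-1 M T^-2].

Left side: [I^-1 L^2 M T^-3]
Right side: [I^-1 L^2 M T^-3]

Both sides have the same dimensions, so the equation is dimensionally consistent.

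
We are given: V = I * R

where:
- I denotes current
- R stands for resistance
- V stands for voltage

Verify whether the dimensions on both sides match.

Yes

I (current) has dimensions [I].
R (resistance) has dimensions [I^-2 L^2 M T^-3].
V (voltage) has dimensions [I^-1 L^2 M T^-3].

Left side: [I^-1 L^2 M T^-3]
Right side: [I^-1 L^2 M T^-3]

Both sides have the same dimensions, so the equation is dimensionally consistent.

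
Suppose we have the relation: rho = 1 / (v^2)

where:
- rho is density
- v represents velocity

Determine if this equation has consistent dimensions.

No

rho (density) has dimensions [L^-3 M].
v (velocity) has dimensions [L T^-1].

Left side: [L^-3 M]
Right side: [L^-2 T^2]

The two sides have different dimensions, so the equation is NOT dimensionally consistent.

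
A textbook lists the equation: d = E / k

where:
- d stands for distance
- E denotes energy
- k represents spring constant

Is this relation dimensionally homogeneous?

No

d (distance) has dimensions [L].
E (energy) has dimensions [L^2 M T^-2].
k (spring constant) has dimensions [M T^-2].

Left side: [L]
Right side: [L^2]

The two sides have different dimensions, so the equation is NOT dimensionally consistent.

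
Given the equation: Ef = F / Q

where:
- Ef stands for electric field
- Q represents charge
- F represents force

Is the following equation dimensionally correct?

Yes

Ef (electric field) has dimensions [I^-1 L M T^-3].
Q (charge) has dimensions [I T].
F (force) has dimensions [L M T^-2].

Left side: [I^-1 L M T^-3]
Right side: [I^-1 L M T^-3]

Both sides have the same dimensions, so the equation is dimensionally consistent.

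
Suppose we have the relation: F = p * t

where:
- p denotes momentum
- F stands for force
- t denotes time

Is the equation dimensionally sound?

No

p (momentum) has dimensions [L M T^-1].
F (force) has dimensions [L M T^-2].
t (time) has dimensions [T].

Left side: [L M T^-2]
Right side: [L M]

The two sides have different dimensions, so the equation is NOT dimensionally consistent.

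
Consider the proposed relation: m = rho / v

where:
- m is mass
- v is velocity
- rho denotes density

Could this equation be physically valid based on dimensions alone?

No

m (mass) has dimensions [M].
v (velocity) has dimensions [L T^-1].
rho (density) has dimensions [L^-3 M].

Left side: [M]
Right side: [L^-4 M T]

The two sides have different dimensions, so the equation is NOT dimensionally consistent.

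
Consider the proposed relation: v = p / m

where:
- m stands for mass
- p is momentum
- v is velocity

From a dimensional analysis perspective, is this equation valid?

Yes

m (mass) has dimensions [M].
p (momentum) has dimensions [L M T^-1].
v (velocity) has dimensions [L T^-1].

Left side: [L T^-1]
Right side: [L T^-1]

Both sides have the same dimensions, so the equation is dimensionally consistent.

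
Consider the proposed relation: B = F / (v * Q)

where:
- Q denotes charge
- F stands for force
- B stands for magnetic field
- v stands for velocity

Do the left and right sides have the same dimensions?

Yes

Q (charge) has dimensions [I T].
F (force) has dimensions [L M T^-2].
B (magnetic field) has dimensions [I^-1 M T^-2].
v (velocity) has dimensions [L T^-1].

Left side: [I^-1 M T^-2]
Right side: [I^-1 M T^-2]

Both sides have the same dimensions, so the equation is dimensionally consistent.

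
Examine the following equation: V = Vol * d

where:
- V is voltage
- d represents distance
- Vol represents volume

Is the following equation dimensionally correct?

No

V (voltage) has dimensions [I^-1 L^2 M T^-3].
d (distance) has dimensions [L].
Vol (volume) has dimensions [L^3].

Left side: [I^-1 L^2 M T^-3]
Right side: [L^4]

The two sides have different dimensions, so the equation is NOT dimensionally consistent.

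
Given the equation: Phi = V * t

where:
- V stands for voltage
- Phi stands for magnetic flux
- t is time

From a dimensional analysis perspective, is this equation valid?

Yes

V (voltage) has dimensions [I^-1 L^2 M T^-3].
Phi (magnetic flux) has dimensions [I^-1 L^2 M T^-2].
t (time) has dimensions [T].

Left side: [I^-1 L^2 M T^-2]
Right side: [I^-1 L^2 M T^-2]

Both sides have the same dimensions, so the equation is dimensionally consistent.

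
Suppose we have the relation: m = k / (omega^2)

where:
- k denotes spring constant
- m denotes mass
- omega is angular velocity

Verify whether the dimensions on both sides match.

Yes

k (spring constant) has dimensions [M T^-2].
m (mass) has dimensions [M].
omega (angular velocity) has dimensions [T^-1].

Left side: [M]
Right side: [M]

Both sides have the same dimensions, so the equation is dimensionally consistent.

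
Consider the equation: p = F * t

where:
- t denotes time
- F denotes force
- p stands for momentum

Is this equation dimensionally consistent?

Yes

t (time) has dimensions [T].
F (force) has dimensions [L M T^-2].
p (momentum) has dimensions [L M T^-1].

Left side: [L M T^-1]
Right side: [L M T^-1]

Both sides have the same dimensions, so the equation is dimensionally consistent.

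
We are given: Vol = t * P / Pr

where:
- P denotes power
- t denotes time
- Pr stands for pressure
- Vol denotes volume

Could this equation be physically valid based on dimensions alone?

Yes

P (power) has dimensions [L^2 M T^-3].
t (time) has dimensions [T].
Pr (pressure) has dimensions [L^-1 M T^-2].
Vol (volume) has dimensions [L^3].

Left side: [L^3]
Right side: [L^3]

Both sides have the same dimensions, so the equation is dimensionally consistent.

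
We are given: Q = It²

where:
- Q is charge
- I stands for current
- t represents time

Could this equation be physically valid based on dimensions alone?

No

Q (charge) has dimensions [I T].
I (current) has dimensions [I].
t (time) has dimensions [T].

Left side: [I T]
Right side: [I T^2]

The two sides have different dimensions, so the equation is NOT dimensionally consistent.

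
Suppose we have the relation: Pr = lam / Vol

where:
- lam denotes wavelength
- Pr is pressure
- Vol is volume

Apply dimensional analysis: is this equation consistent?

No

lam (wavelength) has dimensions [L].
Pr (pressure) has dimensions [L^-1 M T^-2].
Vol (volume) has dimensions [L^3].

Left side: [L^-1 M T^-2]
Right side: [L^-2]

The two sides have different dimensions, so the equation is NOT dimensionally consistent.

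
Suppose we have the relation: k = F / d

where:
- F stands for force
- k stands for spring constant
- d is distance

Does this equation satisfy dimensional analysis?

Yes

F (force) has dimensions [L M T^-2].
k (spring constant) has dimensions [M T^-2].
d (distance) has dimensions [L].

Left side: [M T^-2]
Right side: [M T^-2]

Both sides have the same dimensions, so the equation is dimensionally consistent.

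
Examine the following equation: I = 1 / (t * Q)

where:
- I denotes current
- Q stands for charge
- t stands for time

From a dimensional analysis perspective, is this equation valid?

No

I (current) has dimensions [I].
Q (charge) has dimensions [I T].
t (time) has dimensions [T].

Left side: [I]
Right side: [I^-1 T^-2]

The two sides have different dimensions, so the equation is NOT dimensionally consistent.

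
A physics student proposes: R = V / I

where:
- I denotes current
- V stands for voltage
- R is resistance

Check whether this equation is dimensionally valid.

Yes

I (current) has dimensions [I].
V (voltage) has dimensions [I^-1 L^2 M T^-3].
R (resistance) has dimensions [I^-2 L^2 M T^-3].

Left side: [I^-2 L^2 M T^-3]
Right side: [I^-2 L^2 M T^-3]

Both sides have the same dimensions, so the equation is dimensionally consistent.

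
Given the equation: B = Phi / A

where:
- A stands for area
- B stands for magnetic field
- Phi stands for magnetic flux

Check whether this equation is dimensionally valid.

Yes

A (area) has dimensions [L^2].
B (magnetic field) has dimensions [I^-1 M T^-2].
Phi (magnetic flux) has dimensions [I^-1 L^2 M T^-2].

Left side: [I^-1 M T^-2]
Right side: [I^-1 M T^-2]

Both sides have the same dimensions, so the equation is dimensionally consistent.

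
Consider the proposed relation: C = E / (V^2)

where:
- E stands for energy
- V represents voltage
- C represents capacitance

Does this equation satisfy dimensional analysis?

Yes

E (energy) has dimensions [L^2 M T^-2].
V (voltage) has dimensions [I^-1 L^2 M T^-3].
C (capacitance) has dimensions [I^2 L^-2 M^-1 T^4].

Left side: [I^2 L^-2 M^-1 T^4]
Right side: [I^2 L^-2 M^-1 T^4]

Both sides have the same dimensions, so the equation is dimensionally consistent.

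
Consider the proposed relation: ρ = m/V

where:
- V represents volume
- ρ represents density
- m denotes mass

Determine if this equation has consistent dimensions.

Yes

V (volume) has dimensions [L^3].
ρ (density) has dimensions [L^-3 M].
m (mass) has dimensions [M].

Left side: [L^-3 M]
Right side: [L^-3 M]

Both sides have the same dimensions, so the equation is dimensionally consistent.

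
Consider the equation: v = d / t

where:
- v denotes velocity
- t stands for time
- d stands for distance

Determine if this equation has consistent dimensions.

Yes

v (velocity) has dimensions [L T^-1].
t (time) has dimensions [T].
d (distance) has dimensions [L].

Left side: [L T^-1]
Right side: [L T^-1]

Both sides have the same dimensions, so the equation is dimensionally consistent.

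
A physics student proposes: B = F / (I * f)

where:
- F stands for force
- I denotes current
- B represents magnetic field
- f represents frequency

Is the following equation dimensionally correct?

No

F (force) has dimensions [L M T^-2].
I (current) has dimensions [I].
B (magnetic field) has dimensions [I^-1 M T^-2].
f (frequency) has dimensions [T^-1].

Left side: [I^-1 M T^-2]
Right side: [I^-1 L M T^-1]

The two sides have different dimensions, so the equation is NOT dimensionally consistent.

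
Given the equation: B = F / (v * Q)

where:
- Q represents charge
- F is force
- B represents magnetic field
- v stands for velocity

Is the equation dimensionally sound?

Yes

Q (charge) has dimensions [I T].
F (force) has dimensions [L M T^-2].
B (magnetic field) has dimensions [I^-1 M T^-2].
v (velocity) has dimensions [L T^-1].

Left side: [I^-1 M T^-2]
Right side: [I^-1 M T^-2]

Both sides have the same dimensions, so the equation is dimensionally consistent.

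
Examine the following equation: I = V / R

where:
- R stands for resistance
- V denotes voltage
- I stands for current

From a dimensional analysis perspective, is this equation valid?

Yes

R (resistance) has dimensions [I^-2 L^2 M T^-3].
V (voltage) has dimensions [I^-1 L^2 M T^-3].
I (current) has dimensions [I].

Left side: [I]
Right side: [I]

Both sides have the same dimensions, so the equation is dimensionally consistent.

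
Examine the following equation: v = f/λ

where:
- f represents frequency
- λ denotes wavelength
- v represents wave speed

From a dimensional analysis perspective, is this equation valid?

No

f (frequency) has dimensions [T^-1].
λ (wavelength) has dimensions [L].
v (wave speed) has dimensions [L T^-1].

Left side: [L T^-1]
Right side: [L^-1 T^-1]

The two sides have different dimensions, so the equation is NOT dimensionally consistent.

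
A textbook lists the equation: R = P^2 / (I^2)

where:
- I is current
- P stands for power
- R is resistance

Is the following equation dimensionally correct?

No

I (current) has dimensions [I].
P (power) has dimensions [L^2 M T^-3].
R (resistance) has dimensions [I^-2 L^2 M T^-3].

Left side: [I^-2 L^2 M T^-3]
Right side: [I^-2 L^4 M^2 T^-6]

The two sides have different dimensions, so the equation is NOT dimensionally consistent.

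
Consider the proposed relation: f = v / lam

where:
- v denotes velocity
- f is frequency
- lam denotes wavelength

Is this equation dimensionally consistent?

Yes

v (velocity) has dimensions [L T^-1].
f (frequency) has dimensions [T^-1].
lam (wavelength) has dimensions [L].

Left side: [T^-1]
Right side: [T^-1]

Both sides have the same dimensions, so the equation is dimensionally consistent.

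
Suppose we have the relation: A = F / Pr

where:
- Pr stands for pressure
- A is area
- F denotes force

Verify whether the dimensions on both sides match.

Yes

Pr (pressure) has dimensions [L^-1 M T^-2].
A (area) has dimensions [L^2].
F (force) has dimensions [L M T^-2].

Left side: [L^2]
Right side: [L^2]

Both sides have the same dimensions, so the equation is dimensionally consistent.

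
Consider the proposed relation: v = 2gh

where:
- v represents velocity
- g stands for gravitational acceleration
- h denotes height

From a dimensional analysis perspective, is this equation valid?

No

v (velocity) has dimensions [L T^-1].
g (gravitational acceleration) has dimensions [L T^-2].
h (height) has dimensions [L].

Left side: [L T^-1]
Right side: [L^2 T^-2]

The two sides have different dimensions, so the equation is NOT dimensionally consistent.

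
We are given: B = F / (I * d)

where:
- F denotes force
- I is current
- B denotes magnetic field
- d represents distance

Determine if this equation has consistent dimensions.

Yes

F (force) has dimensions [L M T^-2].
I (current) has dimensions [I].
B (magnetic field) has dimensions [I^-1 M T^-2].
d (distance) has dimensions [L].

Left side: [I^-1 M T^-2]
Right side: [I^-1 M T^-2]

Both sides have the same dimensions, so the equation is dimensionally consistent.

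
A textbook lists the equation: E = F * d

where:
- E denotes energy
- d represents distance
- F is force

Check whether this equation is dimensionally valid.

Yes

E (energy) has dimensions [L^2 M T^-2].
d (distance) has dimensions [L].
F (force) has dimensions [L M T^-2].

Left side: [L^2 M T^-2]
Right side: [L^2 M T^-2]

Both sides have the same dimensions, so the equation is dimensionally consistent.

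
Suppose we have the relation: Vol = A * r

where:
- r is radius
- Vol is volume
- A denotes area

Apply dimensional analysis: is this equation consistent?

Yes

r (radius) has dimensions [L].
Vol (volume) has dimensions [L^3].
A (area) has dimensions [L^2].

Left side: [L^3]
Right side: [L^3]

Both sides have the same dimensions, so the equation is dimensionally consistent.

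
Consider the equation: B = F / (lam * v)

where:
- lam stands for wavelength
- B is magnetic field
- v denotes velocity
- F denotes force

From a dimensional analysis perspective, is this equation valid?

No

lam (wavelength) has dimensions [L].
B (magnetic field) has dimensions [I^-1 M T^-2].
v (velocity) has dimensions [L T^-1].
F (force) has dimensions [L M T^-2].

Left side: [I^-1 M T^-2]
Right side: [L^-1 M T^-1]

The two sides have different dimensions, so the equation is NOT dimensionally consistent.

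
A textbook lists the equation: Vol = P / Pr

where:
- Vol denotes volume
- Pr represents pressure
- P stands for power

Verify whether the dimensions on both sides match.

No

Vol (volume) has dimensions [L^3].
Pr (pressure) has dimensions [L^-1 M T^-2].
P (power) has dimensions [L^2 M T^-3].

Left side: [L^3]
Right side: [L^3 T^-1]

The two sides have different dimensions, so the equation is NOT dimensionally consistent.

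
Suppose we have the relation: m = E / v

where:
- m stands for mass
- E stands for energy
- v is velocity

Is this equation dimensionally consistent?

No

m (mass) has dimensions [M].
E (energy) has dimensions [L^2 M T^-2].
v (velocity) has dimensions [L T^-1].

Left side: [M]
Right side: [L M T^-1]

The two sides have different dimensions, so the equation is NOT dimensionally consistent.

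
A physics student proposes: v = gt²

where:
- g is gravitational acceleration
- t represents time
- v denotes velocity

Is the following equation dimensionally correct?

No

g (gravitational acceleration) has dimensions [L T^-2].
t (time) has dimensions [T].
v (velocity) has dimensions [L T^-1].

Left side: [L T^-1]
Right side: [L]

The two sides have different dimensions, so the equation is NOT dimensionally consistent.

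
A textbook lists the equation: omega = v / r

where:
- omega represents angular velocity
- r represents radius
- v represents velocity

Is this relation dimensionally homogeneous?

Yes

omega (angular velocity) has dimensions [T^-1].
r (radius) has dimensions [L].
v (velocity) has dimensions [L T^-1].

Left side: [T^-1]
Right side: [T^-1]

Both sides have the same dimensions, so the equation is dimensionally consistent.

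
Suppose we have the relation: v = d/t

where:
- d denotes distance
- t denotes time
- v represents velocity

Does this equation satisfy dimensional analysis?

Yes

d (distance) has dimensions [L].
t (time) has dimensions [T].
v (velocity) has dimensions [L T^-1].

Left side: [L T^-1]
Right side: [L T^-1]

Both sides have the same dimensions, so the equation is dimensionally consistent.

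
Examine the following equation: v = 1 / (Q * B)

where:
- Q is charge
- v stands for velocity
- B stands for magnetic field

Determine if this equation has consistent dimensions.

No

Q (charge) has dimensions [I T].
v (velocity) has dimensions [L T^-1].
B (magnetic field) has dimensions [I^-1 M T^-2].

Left side: [L T^-1]
Right side: [M^-1 T]

The two sides have different dimensions, so the equation is NOT dimensionally consistent.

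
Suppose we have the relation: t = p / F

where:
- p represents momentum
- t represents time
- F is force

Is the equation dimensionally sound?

Yes

p (momentum) has dimensions [L M T^-1].
t (time) has dimensions [T].
F (force) has dimensions [L M T^-2].

Left side: [T]
Right side: [T]

Both sides have the same dimensions, so the equation is dimensionally consistent.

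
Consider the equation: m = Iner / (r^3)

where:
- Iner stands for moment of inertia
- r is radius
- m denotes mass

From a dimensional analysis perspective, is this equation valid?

No

Iner (moment of inertia) has dimensions [L^2 M].
r (radius) has dimensions [L].
m (mass) has dimensions [M].

Left side: [M]
Right side: [L^-1 M]

The two sides have different dimensions, so the equation is NOT dimensionally consistent.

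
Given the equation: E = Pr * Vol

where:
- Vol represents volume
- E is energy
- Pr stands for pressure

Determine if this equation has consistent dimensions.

Yes

Vol (volume) has dimensions [L^3].
E (energy) has dimensions [L^2 M T^-2].
Pr (pressure) has dimensions [L^-1 M T^-2].

Left side: [L^2 M T^-2]
Right side: [L^2 M T^-2]

Both sides have the same dimensions, so the equation is dimensionally consistent.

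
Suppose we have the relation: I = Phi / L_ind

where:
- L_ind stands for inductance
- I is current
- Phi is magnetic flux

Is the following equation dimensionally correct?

Yes

L_ind (inductance) has dimensions [I^-2 L^2 M T^-2].
I (current) has dimensions [I].
Phi (magnetic flux) has dimensions [I^-1 L^2 M T^-2].

Left side: [I]
Right side: [I]

Both sides have the same dimensions, so the equation is dimensionally consistent.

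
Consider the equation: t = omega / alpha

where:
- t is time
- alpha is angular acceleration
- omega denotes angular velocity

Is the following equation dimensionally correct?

Yes

t (time) has dimensions [T].
alpha (angular acceleration) has dimensions [T^-2].
omega (angular velocity) has dimensions [T^-1].

Left side: [T]
Right side: [T]

Both sides have the same dimensions, so the equation is dimensionally consistent.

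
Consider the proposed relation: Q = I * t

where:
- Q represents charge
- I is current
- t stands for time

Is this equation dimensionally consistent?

Yes

Q (charge) has dimensions [I T].
I (current) has dimensions [I].
t (time) has dimensions [T].

Left side: [I T]
Right side: [I T]

Both sides have the same dimensions, so the equation is dimensionally consistent.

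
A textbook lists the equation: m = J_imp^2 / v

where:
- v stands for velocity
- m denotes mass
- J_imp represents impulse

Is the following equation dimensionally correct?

No

v (velocity) has dimensions [L T^-1].
m (mass) has dimensions [M].
J_imp (impulse) has dimensions [L M T^-1].

Left side: [M]
Right side: [L M^2 T^-1]

The two sides have different dimensions, so the equation is NOT dimensionally consistent.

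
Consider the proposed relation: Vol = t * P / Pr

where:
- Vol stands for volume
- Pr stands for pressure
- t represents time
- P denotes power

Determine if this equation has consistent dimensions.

Yes

Vol (volume) has dimensions [L^3].
Pr (pressure) has dimensions [L^-1 M T^-2].
t (time) has dimensions [T].
P (power) has dimensions [L^2 M T^-3].

Left side: [L^3]
Right side: [L^3]

Both sides have the same dimensions, so the equation is dimensionally consistent.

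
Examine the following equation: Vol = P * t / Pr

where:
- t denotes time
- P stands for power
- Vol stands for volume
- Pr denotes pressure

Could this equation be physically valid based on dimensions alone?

Yes

t (time) has dimensions [T].
P (power) has dimensions [L^2 M T^-3].
Vol (volume) has dimensions [L^3].
Pr (pressure) has dimensions [L^-1 M T^-2].

Left side: [L^3]
Right side: [L^3]

Both sides have the same dimensions, so the equation is dimensionally consistent.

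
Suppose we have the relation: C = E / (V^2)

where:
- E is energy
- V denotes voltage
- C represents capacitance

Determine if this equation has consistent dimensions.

Yes

E (energy) has dimensions [L^2 M T^-2].
V (voltage) has dimensions [I^-1 L^2 M T^-3].
C (capacitance) has dimensions [I^2 L^-2 M^-1 T^4].

Left side: [I^2 L^-2 M^-1 T^4]
Right side: [I^2 L^-2 M^-1 T^4]

Both sides have the same dimensions, so the equation is dimensionally consistent.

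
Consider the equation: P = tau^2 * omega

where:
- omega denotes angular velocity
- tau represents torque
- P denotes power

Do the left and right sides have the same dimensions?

No

omega (angular velocity) has dimensions [T^-1].
tau (torque) has dimensions [L^2 M T^-2].
P (power) has dimensions [L^2 M T^-3].

Left side: [L^2 M T^-3]
Right side: [L^4 M^2 T^-5]

The two sides have different dimensions, so the equation is NOT dimensionally consistent.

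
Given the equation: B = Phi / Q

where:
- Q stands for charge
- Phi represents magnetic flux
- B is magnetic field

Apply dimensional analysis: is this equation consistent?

No

Q (charge) has dimensions [I T].
Phi (magnetic flux) has dimensions [I^-1 L^2 M T^-2].
B (magnetic field) has dimensions [I^-1 M T^-2].

Left side: [I^-1 M T^-2]
Right side: [I^-2 L^2 M T^-3]

The two sides have different dimensions, so the equation is NOT dimensionally consistent.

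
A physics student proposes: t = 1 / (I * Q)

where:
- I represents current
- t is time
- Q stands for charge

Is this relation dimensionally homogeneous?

No

I (current) has dimensions [I].
t (time) has dimensions [T].
Q (charge) has dimensions [I T].

Left side: [T]
Right side: [I^-2 T^-1]

The two sides have different dimensions, so the equation is NOT dimensionally consistent.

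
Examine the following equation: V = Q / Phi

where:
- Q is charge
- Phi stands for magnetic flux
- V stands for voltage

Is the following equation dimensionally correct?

No

Q (charge) has dimensions [I T].
Phi (magnetic flux) has dimensions [I^-1 L^2 M T^-2].
V (voltage) has dimensions [I^-1 L^2 M T^-3].

Left side: [I^-1 L^2 M T^-3]
Right side: [I^2 L^-2 M^-1 T^3]

The two sides have different dimensions, so the equation is NOT dimensionally consistent.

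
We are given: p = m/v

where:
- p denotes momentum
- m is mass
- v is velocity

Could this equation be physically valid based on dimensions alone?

No

p (momentum) has dimensions [L M T^-1].
m (mass) has dimensions [M].
v (velocity) has dimensions [L T^-1].

Left side: [L M T^-1]
Right side: [L^-1 M T]

The two sides have different dimensions, so the equation is NOT dimensionally consistent.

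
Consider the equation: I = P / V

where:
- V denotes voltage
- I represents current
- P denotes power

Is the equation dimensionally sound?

Yes

V (voltage) has dimensions [I^-1 L^2 M T^-3].
I (current) has dimensions [I].
P (power) has dimensions [L^2 M T^-3].

Left side: [I]
Right side: [I]

Both sides have the same dimensions, so the equation is dimensionally consistent.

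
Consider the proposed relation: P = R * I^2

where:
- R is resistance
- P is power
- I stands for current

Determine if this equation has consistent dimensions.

Yes

R (resistance) has dimensions [I^-2 L^2 M T^-3].
P (power) has dimensions [L^2 M T^-3].
I (current) has dimensions [I].

Left side: [L^2 M T^-3]
Right side: [L^2 M T^-3]

Both sides have the same dimensions, so the equation is dimensionally consistent.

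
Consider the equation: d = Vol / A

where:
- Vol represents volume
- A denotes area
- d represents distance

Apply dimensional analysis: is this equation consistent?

Yes

Vol (volume) has dimensions [L^3].
A (area) has dimensions [L^2].
d (distance) has dimensions [L].

Left side: [L]
Right side: [L]

Both sides have the same dimensions, so the equation is dimensionally consistent.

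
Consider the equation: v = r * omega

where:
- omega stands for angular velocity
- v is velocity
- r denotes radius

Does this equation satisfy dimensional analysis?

Yes

omega (angular velocity) has dimensions [T^-1].
v (velocity) has dimensions [L T^-1].
r (radius) has dimensions [L].

Left side: [L T^-1]
Right side: [L T^-1]

Both sides have the same dimensions, so the equation is dimensionally consistent.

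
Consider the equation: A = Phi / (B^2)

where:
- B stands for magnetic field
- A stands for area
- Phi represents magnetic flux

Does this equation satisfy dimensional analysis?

No

B (magnetic field) has dimensions [I^-1 M T^-2].
A (area) has dimensions [L^2].
Phi (magnetic flux) has dimensions [I^-1 L^2 M T^-2].

Left side: [L^2]
Right side: [I L^2 M^-1 T^2]

The two sides have different dimensions, so the equation is NOT dimensionally consistent.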